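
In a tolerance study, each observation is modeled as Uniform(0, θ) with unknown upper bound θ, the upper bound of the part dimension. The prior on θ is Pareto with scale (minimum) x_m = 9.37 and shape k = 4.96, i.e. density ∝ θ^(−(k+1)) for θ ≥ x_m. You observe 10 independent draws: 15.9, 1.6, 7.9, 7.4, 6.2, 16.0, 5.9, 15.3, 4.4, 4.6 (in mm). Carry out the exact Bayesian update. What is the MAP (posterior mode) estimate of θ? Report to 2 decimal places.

A Pareto(scale x_m, shape k) prior on the upper bound θ of Uniform(0, θ) is conjugate: posterior is Pareto(max(x_m, max xᵢ), k + n).
Sample maximum = 16.0; prior scale x_m = 9.37 → posterior scale = max = 16.00.
Posterior shape = 4.96 + 10 = 14.96.
The Pareto density is decreasing on [x_m, ∞), so the mode is x_m = 16.00.

16.00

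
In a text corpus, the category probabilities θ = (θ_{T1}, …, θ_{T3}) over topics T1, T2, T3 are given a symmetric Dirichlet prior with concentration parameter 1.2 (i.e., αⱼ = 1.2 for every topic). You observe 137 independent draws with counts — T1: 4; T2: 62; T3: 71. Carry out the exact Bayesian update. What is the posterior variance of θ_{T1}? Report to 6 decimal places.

The Dirichlet prior is conjugate to the Multinomial likelihood: each posterior αⱼ = prior αⱼ + observed count nⱼ.
Posterior concentration: (5.2, 63.2, 72.2), total = 140.6.
Var[θ_j] = α_j(Σα−α_j)/((Σα)²(Σα+1)) = 5.2·135.4/(140.6²·141.6) = 0.000252.

0.000252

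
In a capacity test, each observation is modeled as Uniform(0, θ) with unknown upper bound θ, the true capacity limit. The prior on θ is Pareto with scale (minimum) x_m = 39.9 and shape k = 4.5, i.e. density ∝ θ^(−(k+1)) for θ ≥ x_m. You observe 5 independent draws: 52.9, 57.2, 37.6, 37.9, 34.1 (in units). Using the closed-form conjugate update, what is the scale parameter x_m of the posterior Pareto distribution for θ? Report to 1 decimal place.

A Pareto(scale x_m, shape k) prior on the upper bound θ of Uniform(0, θ) is conjugate: posterior is Pareto(max(x_m, max xᵢ), k + n).
Sample maximum = 57.2; prior scale x_m = 39.9 → posterior scale = max = 57.2.
Posterior shape = 4.5 + 5 = 9.5.
Posterior scale x_m = 57.2.

57.2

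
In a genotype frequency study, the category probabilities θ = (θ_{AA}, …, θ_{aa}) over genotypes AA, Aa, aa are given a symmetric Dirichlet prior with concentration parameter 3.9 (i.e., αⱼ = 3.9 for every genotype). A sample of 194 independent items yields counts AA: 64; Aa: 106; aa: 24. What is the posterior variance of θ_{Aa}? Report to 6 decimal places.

0.001204

The Dirichlet prior is conjugate to the Multinomial likelihood: each posterior αⱼ = prior αⱼ + observed count nⱼ.
Posterior concentration: (67.9, 109.9, 27.9), total = 205.7.
Var[θ_j] = α_j(Σα−α_j)/((Σα)²(Σα+1)) = 109.9·95.8/(205.7²·206.7) = 0.001204.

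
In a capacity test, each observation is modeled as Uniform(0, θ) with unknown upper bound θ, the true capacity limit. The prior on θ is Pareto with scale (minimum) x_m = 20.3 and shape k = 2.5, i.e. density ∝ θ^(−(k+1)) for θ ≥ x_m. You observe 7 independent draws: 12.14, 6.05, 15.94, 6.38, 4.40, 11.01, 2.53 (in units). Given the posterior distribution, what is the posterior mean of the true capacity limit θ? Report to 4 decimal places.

A Pareto(scale x_m, shape k) prior on the upper bound θ of Uniform(0, θ) is conjugate: posterior is Pareto(max(x_m, max xᵢ), k + n).
Sample maximum = 15.94; prior scale x_m = 20.3 → posterior scale = max = 20.30.
Posterior shape = 2.5 + 7 = 9.5.
E[θ|data] = k·x_m/(k−1) = 9.5·20.30/8.5 = 22.6882.

22.6882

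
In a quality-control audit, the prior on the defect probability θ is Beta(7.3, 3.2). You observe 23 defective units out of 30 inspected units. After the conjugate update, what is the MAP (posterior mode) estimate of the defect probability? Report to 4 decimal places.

The Beta prior is conjugate to a Binomial/Bernoulli likelihood; the update adds successes to α and failures to β.
Posterior: Beta(α+k, β+n−k) = Beta(7.3+23, 3.2+7) = Beta(30.3, 10.2).
Mode of Beta(a,b) for a,b>1 is (a−1)/(a+b−2) = 29.3/38.5 = 0.7610.

0.7610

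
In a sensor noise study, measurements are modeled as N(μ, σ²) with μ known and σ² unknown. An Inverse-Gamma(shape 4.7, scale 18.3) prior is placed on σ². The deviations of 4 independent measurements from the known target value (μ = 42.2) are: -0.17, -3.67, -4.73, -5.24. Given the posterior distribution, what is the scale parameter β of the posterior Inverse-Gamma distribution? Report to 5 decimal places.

With known mean μ and an Inverse-Gamma(α, β) prior on σ², the Normal likelihood is conjugate: posterior is Inv-Gamma(α + n/2, β + Σ(xᵢ−μ)²/2).
Σ(xᵢ−μ)² = (-0.17)² + (-3.67)² + (-4.73)² + (-5.24)² = 63.3283.
Posterior: Inv-Gamma(4.7 + 4/2, 18.3 + 63.3283/2) = Inv-Gamma(6.70, 49.96415).
Posterior β = 49.96415.

49.96415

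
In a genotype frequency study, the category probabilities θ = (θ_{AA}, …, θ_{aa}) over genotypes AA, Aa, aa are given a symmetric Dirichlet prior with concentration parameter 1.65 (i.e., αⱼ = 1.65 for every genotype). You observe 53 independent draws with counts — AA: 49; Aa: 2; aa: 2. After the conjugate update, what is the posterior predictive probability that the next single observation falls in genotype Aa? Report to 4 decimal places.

The Dirichlet prior is conjugate to the Multinomial likelihood: each posterior αⱼ = prior αⱼ + observed count nⱼ.
Posterior concentration: (50.65, 3.65, 3.65), total = 57.95.
P(next = Aa | data) = α_{Aa}/Σα = 0.0630.

0.0630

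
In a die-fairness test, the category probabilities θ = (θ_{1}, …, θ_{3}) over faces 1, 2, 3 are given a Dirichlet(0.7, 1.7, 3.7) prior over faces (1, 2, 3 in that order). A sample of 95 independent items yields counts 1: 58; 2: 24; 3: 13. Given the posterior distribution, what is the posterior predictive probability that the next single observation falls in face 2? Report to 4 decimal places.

0.2542

The Dirichlet prior is conjugate to the Multinomial likelihood: each posterior αⱼ = prior αⱼ + observed count nⱼ.
Posterior concentration: (58.7, 25.7, 16.7), total = 101.1.
P(next = 2 | data) = α_{2}/Σα = 0.2542.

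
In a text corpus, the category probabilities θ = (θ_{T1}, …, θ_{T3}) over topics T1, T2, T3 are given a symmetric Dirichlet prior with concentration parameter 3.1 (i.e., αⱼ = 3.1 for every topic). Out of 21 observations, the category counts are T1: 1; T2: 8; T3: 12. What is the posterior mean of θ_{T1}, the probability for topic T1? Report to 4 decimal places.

The Dirichlet prior is conjugate to the Multinomial likelihood: each posterior αⱼ = prior αⱼ + observed count nⱼ.
Posterior concentration: (4.1, 11.1, 15.1), total = 30.3.
E[θ_{T1}|data] = α_{T1}/Σα = 4.1/30.3 = 0.1353.

0.1353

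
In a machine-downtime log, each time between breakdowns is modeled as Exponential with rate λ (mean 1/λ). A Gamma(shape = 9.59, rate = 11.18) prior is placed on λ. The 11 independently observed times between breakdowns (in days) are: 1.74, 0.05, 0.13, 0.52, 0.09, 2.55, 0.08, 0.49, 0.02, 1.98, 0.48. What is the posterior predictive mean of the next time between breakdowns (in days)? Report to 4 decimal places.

0.9857

With a Gamma(shape α, rate β) prior on the exponential rate λ, the posterior after n observations with total T = Σxᵢ is Gamma(α+n, β+T).
Sum of observations T = 8.13 days; n = 11.
Posterior: Gamma(9.59+11, 11.18+8.13) = Gamma(20.59, 19.31).
The predictive distribution for the next observation is Lomax; its mean is β/(α−1) = 19.31/19.59 = 0.9857.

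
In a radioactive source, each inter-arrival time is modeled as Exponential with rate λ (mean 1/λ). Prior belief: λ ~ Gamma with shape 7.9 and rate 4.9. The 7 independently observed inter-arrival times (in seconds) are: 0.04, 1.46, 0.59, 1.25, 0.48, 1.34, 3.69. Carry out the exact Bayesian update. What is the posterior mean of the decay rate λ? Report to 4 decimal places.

1.0836

With a Gamma(shape α, rate β) prior on the exponential rate λ, the posterior after n observations with total T = Σxᵢ is Gamma(α+n, β+T).
Sum of observations T = 8.85 seconds; n = 7.
Posterior: Gamma(7.9+7, 4.9+8.85) = Gamma(14.9, 13.75).
Posterior mean of λ = α/β = 14.9/13.75 = 1.0836.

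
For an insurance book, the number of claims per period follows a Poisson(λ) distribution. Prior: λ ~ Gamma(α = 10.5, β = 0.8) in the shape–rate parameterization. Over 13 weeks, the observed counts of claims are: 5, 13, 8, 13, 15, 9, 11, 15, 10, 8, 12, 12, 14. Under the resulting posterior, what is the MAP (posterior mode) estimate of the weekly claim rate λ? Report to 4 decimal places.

11.1957

With a Gamma(shape α, rate β) prior, the Poisson likelihood is conjugate: the posterior is Gamma(α + ΣXᵢ, β + n).
Sum of counts S = 145 over n = 13 weeks.
Posterior: Gamma(α+S, β+n) = Gamma(10.5+145, 0.8+13) = Gamma(155.5, 13.8).
Mode of Gamma(α,β) for α≥1 is (α−1)/β = 154.5/13.8 = 11.1957.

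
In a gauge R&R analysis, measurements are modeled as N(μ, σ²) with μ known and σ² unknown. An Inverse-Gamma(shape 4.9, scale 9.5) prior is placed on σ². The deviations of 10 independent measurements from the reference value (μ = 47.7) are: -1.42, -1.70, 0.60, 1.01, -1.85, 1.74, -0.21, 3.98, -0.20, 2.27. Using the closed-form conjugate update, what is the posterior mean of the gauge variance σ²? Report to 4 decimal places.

2.9671

With known mean μ and an Inverse-Gamma(α, β) prior on σ², the Normal likelihood is conjugate: posterior is Inv-Gamma(α + n/2, β + Σ(xᵢ−μ)²/2).
Σ(xᵢ−μ)² = (-1.42)² + (-1.70)² + (0.60)² + (1.01)² + (-1.85)² + (1.74)² + (-0.21)² + (3.98)² + (-0.20)² + (2.27)² = 33.8140.
Posterior: Inv-Gamma(4.9 + 10/2, 9.5 + 33.8140/2) = Inv-Gamma(9.90, 26.40700).
E[σ²|data] = β/(α−1) = 26.40700/8.90 = 2.9671.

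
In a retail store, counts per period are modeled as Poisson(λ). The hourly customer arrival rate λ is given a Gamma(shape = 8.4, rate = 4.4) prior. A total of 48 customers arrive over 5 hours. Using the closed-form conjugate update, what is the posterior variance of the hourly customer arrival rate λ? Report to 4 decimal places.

0.6383

With a Gamma(shape α, rate β) prior, the Poisson likelihood is conjugate: the posterior is Gamma(α + ΣXᵢ, β + n).
Posterior: Gamma(α+S, β+n) = Gamma(8.4+48, 4.4+5) = Gamma(56.4, 9.4).
Var = α/β² = 56.4/9.4² = 0.6383.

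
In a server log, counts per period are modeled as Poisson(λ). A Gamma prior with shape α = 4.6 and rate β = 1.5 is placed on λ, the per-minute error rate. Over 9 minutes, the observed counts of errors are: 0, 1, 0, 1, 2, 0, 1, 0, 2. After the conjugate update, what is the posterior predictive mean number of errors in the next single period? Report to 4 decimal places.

1.1048

With a Gamma(shape α, rate β) prior, the Poisson likelihood is conjugate: the posterior is Gamma(α + ΣXᵢ, β + n).
Sum of counts S = 7 over n = 9 minutes.
Posterior: Gamma(α+S, β+n) = Gamma(4.6+7, 1.5+9) = Gamma(11.6, 10.5).
The predictive distribution for one future period is NegBinom with mean α/β = 1.1048.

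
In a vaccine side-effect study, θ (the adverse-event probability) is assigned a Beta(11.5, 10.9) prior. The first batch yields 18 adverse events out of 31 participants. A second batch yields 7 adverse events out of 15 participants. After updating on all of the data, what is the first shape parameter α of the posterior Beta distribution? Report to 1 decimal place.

36.5

The Beta prior is conjugate to a Binomial/Bernoulli likelihood; the update adds successes to α and failures to β.
After batch 1: Beta(11.5+18, 10.9+13) = Beta(29.5, 23.9).
After batch 2: Beta(29.5+7, 23.9+8) = Beta(36.5, 31.9).
Posterior α = 36.5.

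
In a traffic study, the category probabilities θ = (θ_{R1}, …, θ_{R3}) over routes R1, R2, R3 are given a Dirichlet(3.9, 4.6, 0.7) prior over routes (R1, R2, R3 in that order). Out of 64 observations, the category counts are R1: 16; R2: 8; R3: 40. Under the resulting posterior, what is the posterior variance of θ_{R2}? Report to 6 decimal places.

The Dirichlet prior is conjugate to the Multinomial likelihood: each posterior αⱼ = prior αⱼ + observed count nⱼ.
Posterior concentration: (19.9, 12.6, 40.7), total = 73.2.
Var[θ_j] = α_j(Σα−α_j)/((Σα)²(Σα+1)) = 12.6·60.6/(73.2²·74.2) = 0.001921.

0.001921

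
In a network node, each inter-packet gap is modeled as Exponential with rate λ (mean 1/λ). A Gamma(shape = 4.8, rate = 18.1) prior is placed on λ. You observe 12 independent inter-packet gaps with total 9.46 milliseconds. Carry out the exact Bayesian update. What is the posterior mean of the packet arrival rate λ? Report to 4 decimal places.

With a Gamma(shape α, rate β) prior on the exponential rate λ, the posterior after n observations with total T = Σxᵢ is Gamma(α+n, β+T).
Posterior: Gamma(4.8+12, 18.1+9.46) = Gamma(16.8, 27.56).
Posterior mean of λ = α/β = 16.8/27.56 = 0.6096.

0.6096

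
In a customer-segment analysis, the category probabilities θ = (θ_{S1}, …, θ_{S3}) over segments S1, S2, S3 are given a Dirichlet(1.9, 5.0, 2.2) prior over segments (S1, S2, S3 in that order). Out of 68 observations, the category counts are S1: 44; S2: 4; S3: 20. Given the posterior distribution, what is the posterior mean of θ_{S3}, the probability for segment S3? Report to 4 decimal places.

0.2879

The Dirichlet prior is conjugate to the Multinomial likelihood: each posterior αⱼ = prior αⱼ + observed count nⱼ.
Posterior concentration: (45.9, 9.0, 22.2), total = 77.1.
E[θ_{S3}|data] = α_{S3}/Σα = 22.2/77.1 = 0.2879.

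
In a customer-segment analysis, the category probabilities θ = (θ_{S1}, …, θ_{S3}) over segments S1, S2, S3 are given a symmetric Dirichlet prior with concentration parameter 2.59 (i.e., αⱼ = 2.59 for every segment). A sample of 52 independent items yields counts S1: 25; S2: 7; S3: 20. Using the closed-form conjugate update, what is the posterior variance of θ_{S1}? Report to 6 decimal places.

The Dirichlet prior is conjugate to the Multinomial likelihood: each posterior αⱼ = prior αⱼ + observed count nⱼ.
Posterior concentration: (27.59, 9.59, 22.59), total = 59.77.
Var[θ_j] = α_j(Σα−α_j)/((Σα)²(Σα+1)) = 27.59·32.18/(59.77²·60.77) = 0.004090.

0.004090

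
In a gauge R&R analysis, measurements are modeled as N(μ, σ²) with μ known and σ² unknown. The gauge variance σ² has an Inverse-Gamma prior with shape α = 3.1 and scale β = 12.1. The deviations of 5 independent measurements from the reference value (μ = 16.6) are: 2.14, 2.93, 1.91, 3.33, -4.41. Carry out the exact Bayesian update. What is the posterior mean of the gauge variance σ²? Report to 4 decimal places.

7.7771

With known mean μ and an Inverse-Gamma(α, β) prior on σ², the Normal likelihood is conjugate: posterior is Inv-Gamma(α + n/2, β + Σ(xᵢ−μ)²/2).
Σ(xᵢ−μ)² = (2.14)² + (2.93)² + (1.91)² + (3.33)² + (-4.41)² = 47.3496.
Posterior: Inv-Gamma(3.1 + 5/2, 12.1 + 47.3496/2) = Inv-Gamma(5.60, 35.77480).
E[σ²|data] = β/(α−1) = 35.77480/4.60 = 7.7771.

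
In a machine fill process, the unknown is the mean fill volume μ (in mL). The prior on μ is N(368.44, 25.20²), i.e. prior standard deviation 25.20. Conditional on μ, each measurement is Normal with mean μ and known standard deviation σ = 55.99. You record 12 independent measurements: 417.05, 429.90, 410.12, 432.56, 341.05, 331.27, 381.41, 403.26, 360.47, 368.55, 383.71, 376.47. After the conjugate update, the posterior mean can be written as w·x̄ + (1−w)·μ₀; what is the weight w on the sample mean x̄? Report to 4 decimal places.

For Normal data with known variance σ², a Normal(μ₀, σ₀²) prior on μ is conjugate. Posterior precision = 1/σ₀² + n/σ²; posterior mean is the precision-weighted average of μ₀ and x̄.
σ₀² = 25.20² = 635.04, σ² = 55.99² = 3134.8801. Prior precision 1/σ₀² = 1/635.04; data precision n/σ² = 12/3134.8801.
w = (n/σ²)/(1/σ₀² + n/σ²) = n·σ₀²/(σ² + n·σ₀²) = 12·635.04/(3134.8801 + 12·635.04) = 7620.48/10755.3601 = 0.7085.

0.7085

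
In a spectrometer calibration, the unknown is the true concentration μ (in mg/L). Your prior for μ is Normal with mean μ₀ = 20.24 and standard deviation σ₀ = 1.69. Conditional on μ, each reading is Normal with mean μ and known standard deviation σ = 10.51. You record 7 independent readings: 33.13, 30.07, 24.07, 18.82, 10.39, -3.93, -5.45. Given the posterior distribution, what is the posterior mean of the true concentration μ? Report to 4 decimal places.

19.4829

For Normal data with known variance σ², a Normal(μ₀, σ₀²) prior on μ is conjugate. Posterior precision = 1/σ₀² + n/σ²; posterior mean is the precision-weighted average of μ₀ and x̄.
Σxᵢ = 33.13 + 30.07 + 24.07 + 18.82 + 10.39 + (-3.93) + (-5.45) = 107.1, so n·x̄ = 107.1.
σ₀² = 1.69² = 2.8561, σ² = 10.51² = 110.4601; σ² + n·σ₀² = 110.4601 + 7·2.8561 = 130.4528.
Posterior mean = (μ₀/σ₀² + n·x̄/σ²)/(1/σ₀² + n/σ²) = (σ²·μ₀ + σ₀²·n·x̄)/(σ² + n·σ₀²) = (110.4601·20.24 + 2.8561·107.1)/130.4528 = 2541.600734/130.4528 = 19.4829.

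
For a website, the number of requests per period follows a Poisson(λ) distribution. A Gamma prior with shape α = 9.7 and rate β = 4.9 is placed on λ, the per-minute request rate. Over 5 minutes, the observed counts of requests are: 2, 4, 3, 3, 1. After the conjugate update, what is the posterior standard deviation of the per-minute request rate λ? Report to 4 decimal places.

With a Gamma(shape α, rate β) prior, the Poisson likelihood is conjugate: the posterior is Gamma(α + ΣXᵢ, β + n).
Sum of counts S = 13 over n = 5 minutes.
Posterior: Gamma(α+S, β+n) = Gamma(9.7+13, 4.9+5) = Gamma(22.7, 9.9).
SD = √α/β = √22.7/9.9 = 0.4813.

0.4813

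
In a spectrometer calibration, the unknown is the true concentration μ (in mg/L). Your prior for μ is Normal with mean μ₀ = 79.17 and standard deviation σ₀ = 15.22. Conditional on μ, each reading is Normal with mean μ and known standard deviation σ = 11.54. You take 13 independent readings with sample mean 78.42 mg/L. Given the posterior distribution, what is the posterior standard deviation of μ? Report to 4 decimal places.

For Normal data with known variance σ², a Normal(μ₀, σ₀²) prior on μ is conjugate. Posterior precision = 1/σ₀² + n/σ²; posterior mean is the precision-weighted average of μ₀ and x̄.
σ₀² = 15.22² = 231.6484, σ² = 11.54² = 133.1716; σ² + n·σ₀² = 133.1716 + 13·231.6484 = 3144.6008.
Posterior precision = 1/σ₀² + n/σ² = 1/231.6484 + 13/133.1716 = (σ² + n·σ₀²)/(σ₀²σ²) = 3144.6008/(231.6484·133.1716); posterior variance σₙ² = σ₀²σ²/(σ² + n·σ₀²) = 231.6484·133.1716/3144.6008 = 9.810144.
Posterior SD = √σₙ² = √(231.6484·133.1716/3144.6008) = 3.1321.

3.1321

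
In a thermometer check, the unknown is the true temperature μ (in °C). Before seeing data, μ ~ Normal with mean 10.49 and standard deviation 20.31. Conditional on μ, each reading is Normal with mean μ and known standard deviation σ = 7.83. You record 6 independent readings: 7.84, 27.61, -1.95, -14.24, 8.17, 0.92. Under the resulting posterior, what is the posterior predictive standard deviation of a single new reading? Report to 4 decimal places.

For Normal data with known variance σ², a Normal(μ₀, σ₀²) prior on μ is conjugate. Posterior precision = 1/σ₀² + n/σ²; posterior mean is the precision-weighted average of μ₀ and x̄.
σ₀² = 20.31² = 412.4961, σ² = 7.83² = 61.3089; σ² + n·σ₀² = 61.3089 + 6·412.4961 = 2536.2855.
Posterior precision = 1/σ₀² + n/σ² = 1/412.4961 + 6/61.3089 = (σ² + n·σ₀²)/(σ₀²σ²) = 2536.2855/(412.4961·61.3089); posterior variance σₙ² = σ₀²σ²/(σ² + n·σ₀²) = 412.4961·61.3089/2536.2855 = 9.971150.
Predictive variance for one new observation = σₙ² + σ² = 412.4961·61.3089/2536.2855 + 61.3089 = σ²·(σ₀² + 2536.2855)/2536.2855 = 61.3089·2948.7816/2536.2855 = 71.280050; SD = √(61.3089·2948.7816/2536.2855) = 8.4428.

8.4428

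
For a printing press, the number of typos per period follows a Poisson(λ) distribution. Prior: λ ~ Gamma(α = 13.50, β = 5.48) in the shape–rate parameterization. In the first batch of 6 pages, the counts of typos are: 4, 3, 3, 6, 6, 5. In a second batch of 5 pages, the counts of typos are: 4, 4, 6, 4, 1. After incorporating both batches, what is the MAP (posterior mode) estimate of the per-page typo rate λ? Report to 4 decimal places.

3.5498

With a Gamma(shape α, rate β) prior, the Poisson likelihood is conjugate: the posterior is Gamma(α + ΣXᵢ, β + n).
Batch 1: sum of counts S = 27 over n = 6 pages.
After batch 1: Gamma(α+S, β+n) = Gamma(13.50+27, 5.48+6) = Gamma(40.50, 11.48).
Batch 2: sum of counts S = 19 over n = 5 pages.
After batch 2: Gamma(α+S, β+n) = Gamma(40.50+19, 11.48+5) = Gamma(59.50, 16.48).
Mode of Gamma(α,β) for α≥1 is (α−1)/β = 58.50/16.48 = 3.5498.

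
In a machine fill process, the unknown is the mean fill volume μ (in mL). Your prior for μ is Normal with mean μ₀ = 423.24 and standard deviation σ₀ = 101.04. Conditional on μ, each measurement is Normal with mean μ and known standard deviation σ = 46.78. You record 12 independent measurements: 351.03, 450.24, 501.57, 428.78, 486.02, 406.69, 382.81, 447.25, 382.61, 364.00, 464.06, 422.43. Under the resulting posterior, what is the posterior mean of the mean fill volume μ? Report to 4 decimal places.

423.9449

For Normal data with known variance σ², a Normal(μ₀, σ₀²) prior on μ is conjugate. Posterior precision = 1/σ₀² + n/σ²; posterior mean is the precision-weighted average of μ₀ and x̄.
Σxᵢ = 351.03 + 450.24 + 501.57 + 428.78 + 486.02 + 406.69 + 382.81 + 447.25 + 382.61 + 364.00 + 464.06 + 422.43 = 5087.49, so n·x̄ = 5087.49.
σ₀² = 101.04² = 10209.0816, σ² = 46.78² = 2188.3684; σ² + n·σ₀² = 2188.3684 + 12·10209.0816 = 124697.3476.
Posterior mean = (μ₀/σ₀² + n·x̄/σ²)/(1/σ₀² + n/σ²) = (σ²·μ₀ + σ₀²·n·x̄)/(σ² + n·σ₀²) = (2188.3684·423.24 + 10209.0816·5087.49)/124697.3476 = 52864805.5908/124697.3476 = 423.9449.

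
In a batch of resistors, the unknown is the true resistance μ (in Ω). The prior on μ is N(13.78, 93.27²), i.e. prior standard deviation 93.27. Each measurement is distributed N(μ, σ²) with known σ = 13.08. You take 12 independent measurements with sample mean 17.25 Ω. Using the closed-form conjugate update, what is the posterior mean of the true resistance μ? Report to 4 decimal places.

For Normal data with known variance σ², a Normal(μ₀, σ₀²) prior on μ is conjugate. Posterior precision = 1/σ₀² + n/σ²; posterior mean is the precision-weighted average of μ₀ and x̄.
n·x̄ = 12·17.25 = 207.
σ₀² = 93.27² = 8699.2929, σ² = 13.08² = 171.0864; σ² + n·σ₀² = 171.0864 + 12·8699.2929 = 104562.6012.
Posterior mean = (μ₀/σ₀² + n·x̄/σ²)/(1/σ₀² + n/σ²) = (σ²·μ₀ + σ₀²·n·x̄)/(σ² + n·σ₀²) = (171.0864·13.78 + 8699.2929·207)/104562.6012 = 1803111.200892/104562.6012 = 17.2443.

17.2443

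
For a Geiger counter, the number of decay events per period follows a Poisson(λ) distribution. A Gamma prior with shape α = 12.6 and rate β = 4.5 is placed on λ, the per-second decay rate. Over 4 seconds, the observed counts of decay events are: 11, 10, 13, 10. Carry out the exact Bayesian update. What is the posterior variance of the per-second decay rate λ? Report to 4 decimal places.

With a Gamma(shape α, rate β) prior, the Poisson likelihood is conjugate: the posterior is Gamma(α + ΣXᵢ, β + n).
Sum of counts S = 44 over n = 4 seconds.
Posterior: Gamma(α+S, β+n) = Gamma(12.6+44, 4.5+4) = Gamma(56.6, 8.5).
Var = α/β² = 56.6/8.5² = 0.7834.

0.7834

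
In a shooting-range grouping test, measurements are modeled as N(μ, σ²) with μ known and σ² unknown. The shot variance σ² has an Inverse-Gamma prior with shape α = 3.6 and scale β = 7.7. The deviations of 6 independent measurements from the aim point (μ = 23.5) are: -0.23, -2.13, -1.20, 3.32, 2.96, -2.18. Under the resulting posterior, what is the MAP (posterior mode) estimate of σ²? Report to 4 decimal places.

3.0241

With known mean μ and an Inverse-Gamma(α, β) prior on σ², the Normal likelihood is conjugate: posterior is Inv-Gamma(α + n/2, β + Σ(xᵢ−μ)²/2).
Σ(xᵢ−μ)² = (-0.23)² + (-2.13)² + (-1.20)² + (3.32)² + (2.96)² + (-2.18)² = 30.5662.
Posterior: Inv-Gamma(3.6 + 6/2, 7.7 + 30.5662/2) = Inv-Gamma(6.60, 22.98310).
Mode = β/(α+1) = 22.98310/7.60 = 3.0241.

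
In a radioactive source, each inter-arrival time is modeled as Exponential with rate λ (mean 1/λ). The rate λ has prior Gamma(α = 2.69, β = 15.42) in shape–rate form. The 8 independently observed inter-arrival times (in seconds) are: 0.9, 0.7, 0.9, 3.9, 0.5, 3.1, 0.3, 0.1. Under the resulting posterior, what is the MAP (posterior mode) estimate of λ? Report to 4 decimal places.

0.3753

With a Gamma(shape α, rate β) prior on the exponential rate λ, the posterior after n observations with total T = Σxᵢ is Gamma(α+n, β+T).
Sum of observations T = 10.4 seconds; n = 8.
Posterior: Gamma(2.69+8, 15.42+10.4) = Gamma(10.69, 25.82).
Mode = (α−1)/β = 0.3753.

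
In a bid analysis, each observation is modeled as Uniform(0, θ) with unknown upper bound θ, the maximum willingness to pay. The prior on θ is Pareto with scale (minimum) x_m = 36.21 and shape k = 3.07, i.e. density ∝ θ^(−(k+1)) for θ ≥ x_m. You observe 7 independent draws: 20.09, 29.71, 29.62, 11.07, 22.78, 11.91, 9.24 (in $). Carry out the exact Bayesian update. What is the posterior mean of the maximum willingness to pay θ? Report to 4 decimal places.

A Pareto(scale x_m, shape k) prior on the upper bound θ of Uniform(0, θ) is conjugate: posterior is Pareto(max(x_m, max xᵢ), k + n).
Sample maximum = 29.71; prior scale x_m = 36.21 → posterior scale = max = 36.21.
Posterior shape = 3.07 + 7 = 10.07.
E[θ|data] = k·x_m/(k−1) = 10.07·36.21/9.07 = 40.2023.

40.2023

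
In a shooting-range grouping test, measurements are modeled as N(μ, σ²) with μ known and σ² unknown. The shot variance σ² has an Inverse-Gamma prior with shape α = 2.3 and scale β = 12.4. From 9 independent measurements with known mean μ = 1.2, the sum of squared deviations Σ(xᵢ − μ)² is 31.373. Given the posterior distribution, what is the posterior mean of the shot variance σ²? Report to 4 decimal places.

4.8425

With known mean μ and an Inverse-Gamma(α, β) prior on σ², the Normal likelihood is conjugate: posterior is Inv-Gamma(α + n/2, β + Σ(xᵢ−μ)²/2).
Posterior: Inv-Gamma(2.3 + 9/2, 12.4 + 31.373/2) = Inv-Gamma(6.80, 28.0865).
E[σ²|data] = β/(α−1) = 28.0865/5.80 = 4.8425.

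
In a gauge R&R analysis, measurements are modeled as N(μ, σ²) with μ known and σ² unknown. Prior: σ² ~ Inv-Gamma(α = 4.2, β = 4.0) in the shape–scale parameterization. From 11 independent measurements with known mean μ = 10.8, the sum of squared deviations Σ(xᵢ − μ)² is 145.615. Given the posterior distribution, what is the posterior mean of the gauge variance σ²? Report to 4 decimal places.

With known mean μ and an Inverse-Gamma(α, β) prior on σ², the Normal likelihood is conjugate: posterior is Inv-Gamma(α + n/2, β + Σ(xᵢ−μ)²/2).
Posterior: Inv-Gamma(4.2 + 11/2, 4.0 + 145.615/2) = Inv-Gamma(9.70, 76.8075).
E[σ²|data] = β/(α−1) = 76.8075/8.70 = 8.8284.

8.8284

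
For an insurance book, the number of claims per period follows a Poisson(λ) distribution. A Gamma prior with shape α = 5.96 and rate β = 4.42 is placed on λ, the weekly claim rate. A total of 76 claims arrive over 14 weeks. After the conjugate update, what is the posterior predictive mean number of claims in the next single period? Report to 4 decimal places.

With a Gamma(shape α, rate β) prior, the Poisson likelihood is conjugate: the posterior is Gamma(α + ΣXᵢ, β + n).
Posterior: Gamma(α+S, β+n) = Gamma(5.96+76, 4.42+14) = Gamma(81.96, 18.42).
The predictive distribution for one future period is NegBinom with mean α/β = 4.4495.

4.4495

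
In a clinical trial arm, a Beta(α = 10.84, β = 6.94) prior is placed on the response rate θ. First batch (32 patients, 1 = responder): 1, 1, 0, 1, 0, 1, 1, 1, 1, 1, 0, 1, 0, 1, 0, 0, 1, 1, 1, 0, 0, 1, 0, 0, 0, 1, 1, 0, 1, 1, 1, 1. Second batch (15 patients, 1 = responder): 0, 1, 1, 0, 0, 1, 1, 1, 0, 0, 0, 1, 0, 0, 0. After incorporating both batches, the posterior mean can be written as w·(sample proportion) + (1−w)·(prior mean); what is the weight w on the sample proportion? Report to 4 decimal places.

The Beta prior is conjugate to a Binomial/Bernoulli likelihood; the update adds successes to α and failures to β.
Total number of patients: n = 32 + 15 = 47.
Posterior mean = (α₀+k)/(α₀+β₀+n) = [n/(α₀+β₀+n)]·(k/n) + [(α₀+β₀)/(α₀+β₀+n)]·α₀/(α₀+β₀), so only n and the prior enter the weight.
The weight on the data is w = n/(α₀+β₀+n) = 47/(10.84+6.94+47) = 47/64.78 = 0.7255.

0.7255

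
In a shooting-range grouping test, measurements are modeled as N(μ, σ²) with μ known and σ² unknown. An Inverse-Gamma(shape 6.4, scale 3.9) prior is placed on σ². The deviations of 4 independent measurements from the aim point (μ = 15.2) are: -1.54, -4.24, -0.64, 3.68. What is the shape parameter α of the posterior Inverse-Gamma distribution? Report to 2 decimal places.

With known mean μ and an Inverse-Gamma(α, β) prior on σ², the Normal likelihood is conjugate: posterior is Inv-Gamma(α + n/2, β + Σ(xᵢ−μ)²/2).
Σ(xᵢ−μ)² = (-1.54)² + (-4.24)² + (-0.64)² + (3.68)² = 34.3012.
Posterior: Inv-Gamma(6.4 + 4/2, 3.9 + 34.3012/2) = Inv-Gamma(8.40, 21.05060).
Posterior α = 8.40.

8.40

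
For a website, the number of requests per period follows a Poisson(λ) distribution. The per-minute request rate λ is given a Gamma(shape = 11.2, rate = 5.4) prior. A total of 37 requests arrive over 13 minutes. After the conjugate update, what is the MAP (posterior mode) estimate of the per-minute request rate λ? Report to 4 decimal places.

2.5652

With a Gamma(shape α, rate β) prior, the Poisson likelihood is conjugate: the posterior is Gamma(α + ΣXᵢ, β + n).
Posterior: Gamma(α+S, β+n) = Gamma(11.2+37, 5.4+13) = Gamma(48.2, 18.4).
Mode of Gamma(α,β) for α≥1 is (α−1)/β = 47.2/18.4 = 2.5652.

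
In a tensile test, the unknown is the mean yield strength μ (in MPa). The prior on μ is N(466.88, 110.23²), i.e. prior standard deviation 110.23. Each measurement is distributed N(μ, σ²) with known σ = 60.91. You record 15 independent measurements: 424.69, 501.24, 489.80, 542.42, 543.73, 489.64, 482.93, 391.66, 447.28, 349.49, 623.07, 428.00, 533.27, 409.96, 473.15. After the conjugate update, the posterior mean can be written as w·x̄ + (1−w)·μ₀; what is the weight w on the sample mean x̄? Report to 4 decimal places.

For Normal data with known variance σ², a Normal(μ₀, σ₀²) prior on μ is conjugate. Posterior precision = 1/σ₀² + n/σ²; posterior mean is the precision-weighted average of μ₀ and x̄.
σ₀² = 110.23² = 12150.6529, σ² = 60.91² = 3710.0281. Prior precision 1/σ₀² = 1/12150.6529; data precision n/σ² = 15/3710.0281.
w = (n/σ²)/(1/σ₀² + n/σ²) = n·σ₀²/(σ² + n·σ₀²) = 15·12150.6529/(3710.0281 + 15·12150.6529) = 182259.7935/185969.8216 = 0.9801.

0.9801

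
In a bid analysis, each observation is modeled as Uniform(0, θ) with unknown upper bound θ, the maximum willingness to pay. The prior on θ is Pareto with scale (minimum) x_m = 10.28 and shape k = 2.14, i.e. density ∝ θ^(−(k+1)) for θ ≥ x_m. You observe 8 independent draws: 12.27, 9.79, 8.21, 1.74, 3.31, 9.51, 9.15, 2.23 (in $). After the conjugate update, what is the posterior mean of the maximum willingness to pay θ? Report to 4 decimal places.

13.6125

A Pareto(scale x_m, shape k) prior on the upper bound θ of Uniform(0, θ) is conjugate: posterior is Pareto(max(x_m, max xᵢ), k + n).
Sample maximum = 12.27; prior scale x_m = 10.28 → posterior scale = max = 12.27.
Posterior shape = 2.14 + 8 = 10.14.
E[θ|data] = k·x_m/(k−1) = 10.14·12.27/9.14 = 13.6125.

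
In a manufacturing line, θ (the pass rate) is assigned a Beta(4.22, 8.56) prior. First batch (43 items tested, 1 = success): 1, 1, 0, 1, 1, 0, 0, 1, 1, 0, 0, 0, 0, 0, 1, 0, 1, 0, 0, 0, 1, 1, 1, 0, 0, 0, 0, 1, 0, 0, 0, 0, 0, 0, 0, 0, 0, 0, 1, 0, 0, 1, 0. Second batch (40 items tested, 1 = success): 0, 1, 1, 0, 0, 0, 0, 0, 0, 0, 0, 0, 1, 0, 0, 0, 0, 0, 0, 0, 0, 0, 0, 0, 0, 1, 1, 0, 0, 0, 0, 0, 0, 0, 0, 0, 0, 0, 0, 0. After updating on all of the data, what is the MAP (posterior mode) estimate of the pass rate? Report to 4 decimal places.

The Beta prior is conjugate to a Binomial/Bernoulli likelihood; the update adds successes to α and failures to β.
After batch 1: Beta(4.22+14, 8.56+29) = Beta(18.22, 37.56).
After batch 2: Beta(18.22+5, 37.56+35) = Beta(23.22, 72.56).
Mode of Beta(a,b) for a,b>1 is (a−1)/(a+b−2) = 22.22/93.78 = 0.2369.

0.2369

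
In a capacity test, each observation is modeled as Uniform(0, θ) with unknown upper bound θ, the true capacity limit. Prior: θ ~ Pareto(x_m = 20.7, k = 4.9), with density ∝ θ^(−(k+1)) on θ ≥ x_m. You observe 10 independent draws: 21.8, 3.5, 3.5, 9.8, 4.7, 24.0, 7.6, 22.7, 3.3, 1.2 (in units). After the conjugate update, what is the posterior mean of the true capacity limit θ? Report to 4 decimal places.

25.7266

A Pareto(scale x_m, shape k) prior on the upper bound θ of Uniform(0, θ) is conjugate: posterior is Pareto(max(x_m, max xᵢ), k + n).
Sample maximum = 24.0; prior scale x_m = 20.7 → posterior scale = max = 24.0.
Posterior shape = 4.9 + 10 = 14.9.
E[θ|data] = k·x_m/(k−1) = 14.9·24.0/13.9 = 25.7266.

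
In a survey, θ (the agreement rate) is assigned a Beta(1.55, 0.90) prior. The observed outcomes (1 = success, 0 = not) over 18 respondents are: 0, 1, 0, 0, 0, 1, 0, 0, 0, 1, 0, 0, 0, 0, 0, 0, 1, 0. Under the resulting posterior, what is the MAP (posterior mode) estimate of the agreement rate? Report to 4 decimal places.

0.2466

The Beta prior is conjugate to a Binomial/Bernoulli likelihood; the update adds successes to α and failures to β.
Posterior: Beta(α+k, β+n−k) = Beta(1.55+4, 0.90+14) = Beta(5.55, 14.90).
Mode of Beta(a,b) for a,b>1 is (a−1)/(a+b−2) = 4.55/18.45 = 0.2466.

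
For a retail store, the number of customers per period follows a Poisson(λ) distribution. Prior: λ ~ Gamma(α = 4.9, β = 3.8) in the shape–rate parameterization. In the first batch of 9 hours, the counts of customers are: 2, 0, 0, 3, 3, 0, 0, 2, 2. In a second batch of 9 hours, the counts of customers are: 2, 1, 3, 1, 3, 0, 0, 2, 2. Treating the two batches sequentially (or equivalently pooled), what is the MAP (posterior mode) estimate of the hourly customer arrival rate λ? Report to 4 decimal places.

1.3716

With a Gamma(shape α, rate β) prior, the Poisson likelihood is conjugate: the posterior is Gamma(α + ΣXᵢ, β + n).
Batch 1: sum of counts S = 12 over n = 9 hours.
After batch 1: Gamma(α+S, β+n) = Gamma(4.9+12, 3.8+9) = Gamma(16.9, 12.8).
Batch 2: sum of counts S = 14 over n = 9 hours.
After batch 2: Gamma(α+S, β+n) = Gamma(16.9+14, 12.8+9) = Gamma(30.9, 21.8).
Mode of Gamma(α,β) for α≥1 is (α−1)/β = 29.9/21.8 = 1.3716.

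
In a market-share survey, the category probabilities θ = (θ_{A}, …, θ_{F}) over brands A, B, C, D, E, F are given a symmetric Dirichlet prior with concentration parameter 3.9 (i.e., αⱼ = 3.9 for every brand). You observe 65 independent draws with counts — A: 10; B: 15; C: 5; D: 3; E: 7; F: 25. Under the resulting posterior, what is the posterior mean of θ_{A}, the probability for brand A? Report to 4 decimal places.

0.1572

The Dirichlet prior is conjugate to the Multinomial likelihood: each posterior αⱼ = prior αⱼ + observed count nⱼ.
Posterior concentration: (13.9, 18.9, 8.9, 6.9, 10.9, 28.9), total = 88.4.
E[θ_{A}|data] = α_{A}/Σα = 13.9/88.4 = 0.1572.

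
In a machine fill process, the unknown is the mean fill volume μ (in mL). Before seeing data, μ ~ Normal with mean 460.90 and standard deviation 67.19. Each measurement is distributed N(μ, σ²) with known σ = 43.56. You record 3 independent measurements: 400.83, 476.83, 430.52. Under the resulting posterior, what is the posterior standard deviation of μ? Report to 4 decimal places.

23.5535

For Normal data with known variance σ², a Normal(μ₀, σ₀²) prior on μ is conjugate. Posterior precision = 1/σ₀² + n/σ²; posterior mean is the precision-weighted average of μ₀ and x̄.
σ₀² = 67.19² = 4514.4961, σ² = 43.56² = 1897.4736; σ² + n·σ₀² = 1897.4736 + 3·4514.4961 = 15440.9619.
Posterior precision = 1/σ₀² + n/σ² = 1/4514.4961 + 3/1897.4736 = (σ² + n·σ₀²)/(σ₀²σ²) = 15440.9619/(4514.4961·1897.4736); posterior variance σₙ² = σ₀²σ²/(σ² + n·σ₀²) = 4514.4961·1897.4736/15440.9619 = 554.767068.
Posterior SD = √σₙ² = √(4514.4961·1897.4736/15440.9619) = 23.5535.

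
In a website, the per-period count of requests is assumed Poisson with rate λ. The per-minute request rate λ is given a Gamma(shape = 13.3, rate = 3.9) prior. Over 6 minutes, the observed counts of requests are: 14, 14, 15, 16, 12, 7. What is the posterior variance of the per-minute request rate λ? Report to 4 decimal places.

0.9315

With a Gamma(shape α, rate β) prior, the Poisson likelihood is conjugate: the posterior is Gamma(α + ΣXᵢ, β + n).
Sum of counts S = 78 over n = 6 minutes.
Posterior: Gamma(α+S, β+n) = Gamma(13.3+78, 3.9+6) = Gamma(91.3, 9.9).
Var = α/β² = 91.3/9.9² = 0.9315.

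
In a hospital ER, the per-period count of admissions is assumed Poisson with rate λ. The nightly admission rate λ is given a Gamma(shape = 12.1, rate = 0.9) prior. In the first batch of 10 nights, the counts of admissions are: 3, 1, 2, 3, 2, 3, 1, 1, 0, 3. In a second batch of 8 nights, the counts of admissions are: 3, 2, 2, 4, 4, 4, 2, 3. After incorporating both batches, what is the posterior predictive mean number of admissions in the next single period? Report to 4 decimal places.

With a Gamma(shape α, rate β) prior, the Poisson likelihood is conjugate: the posterior is Gamma(α + ΣXᵢ, β + n).
Batch 1: sum of counts S = 19 over n = 10 nights.
After batch 1: Gamma(α+S, β+n) = Gamma(12.1+19, 0.9+10) = Gamma(31.1, 10.9).
Batch 2: sum of counts S = 24 over n = 8 nights.
After batch 2: Gamma(α+S, β+n) = Gamma(31.1+24, 10.9+8) = Gamma(55.1, 18.9).
The predictive distribution for one future period is NegBinom with mean α/β = 2.9153.

2.9153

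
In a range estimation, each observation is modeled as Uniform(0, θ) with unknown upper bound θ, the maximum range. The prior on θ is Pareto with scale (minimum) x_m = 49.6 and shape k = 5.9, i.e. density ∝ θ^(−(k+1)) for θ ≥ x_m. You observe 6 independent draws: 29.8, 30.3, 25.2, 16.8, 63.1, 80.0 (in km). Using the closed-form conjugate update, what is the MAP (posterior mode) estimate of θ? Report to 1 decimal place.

A Pareto(scale x_m, shape k) prior on the upper bound θ of Uniform(0, θ) is conjugate: posterior is Pareto(max(x_m, max xᵢ), k + n).
Sample maximum = 80.0; prior scale x_m = 49.6 → posterior scale = max = 80.0.
Posterior shape = 5.9 + 6 = 11.9.
The Pareto density is decreasing on [x_m, ∞), so the mode is x_m = 80.0.

80.0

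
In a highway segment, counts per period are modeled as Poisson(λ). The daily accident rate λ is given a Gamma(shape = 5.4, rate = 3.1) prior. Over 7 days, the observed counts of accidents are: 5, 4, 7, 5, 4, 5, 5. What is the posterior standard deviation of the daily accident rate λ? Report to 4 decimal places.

With a Gamma(shape α, rate β) prior, the Poisson likelihood is conjugate: the posterior is Gamma(α + ΣXᵢ, β + n).
Sum of counts S = 35 over n = 7 days.
Posterior: Gamma(α+S, β+n) = Gamma(5.4+35, 3.1+7) = Gamma(40.4, 10.1).
SD = √α/β = √40.4/10.1 = 0.6293.

0.6293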